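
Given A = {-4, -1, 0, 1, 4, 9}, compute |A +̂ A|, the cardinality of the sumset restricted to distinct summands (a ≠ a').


Restricted sumset: A +̂ A = {a + a' : a ∈ A, a' ∈ A, a ≠ a'}.
Equivalently, take A + A and drop any sum 2a that is achievable ONLY as a + a for a ∈ A (i.e. sums representable only with equal summands).
Enumerate pairs (a, a') with a < a' (symmetric, so each unordered pair gives one sum; this covers all a ≠ a'):
  -4 + -1 = -5
  -4 + 0 = -4
  -4 + 1 = -3
  -4 + 4 = 0
  -4 + 9 = 5
  -1 + 0 = -1
  -1 + 1 = 0
  -1 + 4 = 3
  -1 + 9 = 8
  0 + 1 = 1
  0 + 4 = 4
  0 + 9 = 9
  1 + 4 = 5
  1 + 9 = 10
  4 + 9 = 13
Collected distinct sums: {-5, -4, -3, -1, 0, 1, 3, 4, 5, 8, 9, 10, 13}
|A +̂ A| = 13
(Reference bound: |A +̂ A| ≥ 2|A| - 3 for |A| ≥ 2, with |A| = 6 giving ≥ 9.)

|A +̂ A| = 13


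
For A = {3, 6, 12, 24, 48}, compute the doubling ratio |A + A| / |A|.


|A| = 5.
Compute A + A by enumerating all 25 pairs.
A + A = {6, 9, 12, 15, 18, 24, 27, 30, 36, 48, 51, 54, 60, 72, 96}, so |A + A| = 15.
K = |A + A| / |A| = 15/5 = 3/1 ≈ 3.0000.
Reference: AP of size 5 gives K = 9/5 ≈ 1.8000; a fully generic set of size 5 gives K ≈ 3.0000.

|A| = 5, |A + A| = 15, K = 15/5 = 3/1.


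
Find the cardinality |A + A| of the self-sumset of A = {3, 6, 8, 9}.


A + A = {a + a' : a, a' ∈ A}; |A| = 4.
General bounds: 2|A| - 1 ≤ |A + A| ≤ |A|(|A|+1)/2, i.e. 7 ≤ |A + A| ≤ 10.
Lower bound 2|A|-1 is attained iff A is an arithmetic progression.
Enumerate sums a + a' for a ≤ a' (symmetric, so this suffices):
a = 3: 3+3=6, 3+6=9, 3+8=11, 3+9=12
a = 6: 6+6=12, 6+8=14, 6+9=15
a = 8: 8+8=16, 8+9=17
a = 9: 9+9=18
Distinct sums: {6, 9, 11, 12, 14, 15, 16, 17, 18}
|A + A| = 9

|A + A| = 9


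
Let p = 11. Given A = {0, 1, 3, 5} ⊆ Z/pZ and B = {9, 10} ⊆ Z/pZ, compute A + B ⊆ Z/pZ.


Work in Z/11Z: reduce every sum a + b modulo 11.
Enumerate all 8 pairs:
a = 0: 0+9=9, 0+10=10
a = 1: 1+9=10, 1+10=0
a = 3: 3+9=1, 3+10=2
a = 5: 5+9=3, 5+10=4
Distinct residues collected: {0, 1, 2, 3, 4, 9, 10}
|A + B| = 7 (out of 11 total residues).

A + B = {0, 1, 2, 3, 4, 9, 10}


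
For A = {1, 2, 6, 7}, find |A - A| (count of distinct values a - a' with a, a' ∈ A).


A - A = {a - a' : a, a' ∈ A}; |A| = 4.
Bounds: 2|A|-1 ≤ |A - A| ≤ |A|² - |A| + 1, i.e. 7 ≤ |A - A| ≤ 13.
Note: 0 ∈ A - A always (from a - a). The set is symmetric: if d ∈ A - A then -d ∈ A - A.
Enumerate nonzero differences d = a - a' with a > a' (then include -d):
Positive differences: {1, 4, 5, 6}
Full difference set: {0} ∪ (positive diffs) ∪ (negative diffs).
|A - A| = 1 + 2·4 = 9 (matches direct enumeration: 9).

|A - A| = 9


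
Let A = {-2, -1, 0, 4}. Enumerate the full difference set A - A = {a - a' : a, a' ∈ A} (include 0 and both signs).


A - A = {a - a' : a, a' ∈ A}.
Compute a - a' for each ordered pair (a, a'):
a = -2: -2--2=0, -2--1=-1, -2-0=-2, -2-4=-6
a = -1: -1--2=1, -1--1=0, -1-0=-1, -1-4=-5
a = 0: 0--2=2, 0--1=1, 0-0=0, 0-4=-4
a = 4: 4--2=6, 4--1=5, 4-0=4, 4-4=0
Collecting distinct values (and noting 0 appears from a-a):
A - A = {-6, -5, -4, -2, -1, 0, 1, 2, 4, 5, 6}
|A - A| = 11

A - A = {-6, -5, -4, -2, -1, 0, 1, 2, 4, 5, 6}


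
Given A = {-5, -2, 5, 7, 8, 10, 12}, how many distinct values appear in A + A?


A + A = {a + a' : a, a' ∈ A}; |A| = 7.
General bounds: 2|A| - 1 ≤ |A + A| ≤ |A|(|A|+1)/2, i.e. 13 ≤ |A + A| ≤ 28.
Lower bound 2|A|-1 is attained iff A is an arithmetic progression.
Enumerate sums a + a' for a ≤ a' (symmetric, so this suffices):
a = -5: -5+-5=-10, -5+-2=-7, -5+5=0, -5+7=2, -5+8=3, -5+10=5, -5+12=7
a = -2: -2+-2=-4, -2+5=3, -2+7=5, -2+8=6, -2+10=8, -2+12=10
a = 5: 5+5=10, 5+7=12, 5+8=13, 5+10=15, 5+12=17
a = 7: 7+7=14, 7+8=15, 7+10=17, 7+12=19
a = 8: 8+8=16, 8+10=18, 8+12=20
a = 10: 10+10=20, 10+12=22
a = 12: 12+12=24
Distinct sums: {-10, -7, -4, 0, 2, 3, 5, 6, 7, 8, 10, 12, 13, 14, 15, 16, 17, 18, 19, 20, 22, 24}
|A + A| = 22

|A + A| = 22


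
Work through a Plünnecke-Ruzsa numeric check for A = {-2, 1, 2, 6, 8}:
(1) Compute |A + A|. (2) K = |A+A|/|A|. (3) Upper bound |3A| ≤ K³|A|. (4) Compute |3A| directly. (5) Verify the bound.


|A| = 5.
Step 1: Compute A + A by enumerating all 25 pairs.
A + A = {-4, -1, 0, 2, 3, 4, 6, 7, 8, 9, 10, 12, 14, 16}, so |A + A| = 14.
Step 2: Doubling constant K = |A + A|/|A| = 14/5 = 14/5 ≈ 2.8000.
Step 3: Plünnecke-Ruzsa gives |3A| ≤ K³·|A| = (2.8000)³ · 5 ≈ 109.7600.
Step 4: Compute 3A = A + A + A directly by enumerating all triples (a,b,c) ∈ A³; |3A| = 25.
Step 5: Check 25 ≤ 109.7600? Yes ✓.

K = 14/5, Plünnecke-Ruzsa bound K³|A| ≈ 109.7600, |3A| = 25, inequality holds.


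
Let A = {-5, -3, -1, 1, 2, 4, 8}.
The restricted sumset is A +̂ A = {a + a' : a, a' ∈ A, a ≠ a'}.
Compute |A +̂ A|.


Restricted sumset: A +̂ A = {a + a' : a ∈ A, a' ∈ A, a ≠ a'}.
Equivalently, take A + A and drop any sum 2a that is achievable ONLY as a + a for a ∈ A (i.e. sums representable only with equal summands).
Enumerate pairs (a, a') with a < a' (symmetric, so each unordered pair gives one sum; this covers all a ≠ a'):
  -5 + -3 = -8
  -5 + -1 = -6
  -5 + 1 = -4
  -5 + 2 = -3
  -5 + 4 = -1
  -5 + 8 = 3
  -3 + -1 = -4
  -3 + 1 = -2
  -3 + 2 = -1
  -3 + 4 = 1
  -3 + 8 = 5
  -1 + 1 = 0
  -1 + 2 = 1
  -1 + 4 = 3
  -1 + 8 = 7
  1 + 2 = 3
  1 + 4 = 5
  1 + 8 = 9
  2 + 4 = 6
  2 + 8 = 10
  4 + 8 = 12
Collected distinct sums: {-8, -6, -4, -3, -2, -1, 0, 1, 3, 5, 6, 7, 9, 10, 12}
|A +̂ A| = 15
(Reference bound: |A +̂ A| ≥ 2|A| - 3 for |A| ≥ 2, with |A| = 7 giving ≥ 11.)

|A +̂ A| = 15


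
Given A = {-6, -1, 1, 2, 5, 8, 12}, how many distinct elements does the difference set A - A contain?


A - A = {a - a' : a, a' ∈ A}; |A| = 7.
Bounds: 2|A|-1 ≤ |A - A| ≤ |A|² - |A| + 1, i.e. 13 ≤ |A - A| ≤ 43.
Note: 0 ∈ A - A always (from a - a). The set is symmetric: if d ∈ A - A then -d ∈ A - A.
Enumerate nonzero differences d = a - a' with a > a' (then include -d):
Positive differences: {1, 2, 3, 4, 5, 6, 7, 8, 9, 10, 11, 13, 14, 18}
Full difference set: {0} ∪ (positive diffs) ∪ (negative diffs).
|A - A| = 1 + 2·14 = 29 (matches direct enumeration: 29).

|A - A| = 29


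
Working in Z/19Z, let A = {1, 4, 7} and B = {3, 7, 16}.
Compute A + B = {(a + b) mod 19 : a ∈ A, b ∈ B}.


Work in Z/19Z: reduce every sum a + b modulo 19.
Enumerate all 9 pairs:
a = 1: 1+3=4, 1+7=8, 1+16=17
a = 4: 4+3=7, 4+7=11, 4+16=1
a = 7: 7+3=10, 7+7=14, 7+16=4
Distinct residues collected: {1, 4, 7, 8, 10, 11, 14, 17}
|A + B| = 8 (out of 19 total residues).

A + B = {1, 4, 7, 8, 10, 11, 14, 17}


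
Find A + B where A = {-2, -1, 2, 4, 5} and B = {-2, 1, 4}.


A + B = {a + b : a ∈ A, b ∈ B}.
Enumerate all |A|·|B| = 5·3 = 15 pairs (a, b) and collect distinct sums.
a = -2: -2+-2=-4, -2+1=-1, -2+4=2
a = -1: -1+-2=-3, -1+1=0, -1+4=3
a = 2: 2+-2=0, 2+1=3, 2+4=6
a = 4: 4+-2=2, 4+1=5, 4+4=8
a = 5: 5+-2=3, 5+1=6, 5+4=9
Collecting distinct sums: A + B = {-4, -3, -1, 0, 2, 3, 5, 6, 8, 9}
|A + B| = 10

A + B = {-4, -3, -1, 0, 2, 3, 5, 6, 8, 9}


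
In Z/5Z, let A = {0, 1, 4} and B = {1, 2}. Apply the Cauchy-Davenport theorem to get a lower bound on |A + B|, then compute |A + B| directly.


Cauchy-Davenport: |A + B| ≥ min(p, |A| + |B| - 1) for A, B nonempty in Z/pZ.
|A| = 3, |B| = 2, p = 5.
CD lower bound = min(5, 3 + 2 - 1) = min(5, 4) = 4.
Compute A + B mod 5 directly:
a = 0: 0+1=1, 0+2=2
a = 1: 1+1=2, 1+2=3
a = 4: 4+1=0, 4+2=1
A + B = {0, 1, 2, 3}, so |A + B| = 4.
Verify: 4 ≥ 4? Yes ✓.

CD lower bound = 4, actual |A + B| = 4.


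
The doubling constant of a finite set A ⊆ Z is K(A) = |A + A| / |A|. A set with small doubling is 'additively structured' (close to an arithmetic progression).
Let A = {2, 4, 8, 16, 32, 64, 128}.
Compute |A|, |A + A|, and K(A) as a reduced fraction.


|A| = 7.
Compute A + A by enumerating all 49 pairs.
A + A = {4, 6, 8, 10, 12, 16, 18, 20, 24, 32, 34, 36, 40, 48, 64, 66, 68, 72, 80, 96, 128, 130, 132, 136, 144, 160, 192, 256}, so |A + A| = 28.
K = |A + A| / |A| = 28/7 = 4/1 ≈ 4.0000.
Reference: AP of size 7 gives K = 13/7 ≈ 1.8571; a fully generic set of size 7 gives K ≈ 4.0000.

|A| = 7, |A + A| = 28, K = 28/7 = 4/1.


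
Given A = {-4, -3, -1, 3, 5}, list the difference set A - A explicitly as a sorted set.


A - A = {a - a' : a, a' ∈ A}.
Compute a - a' for each ordered pair (a, a'):
a = -4: -4--4=0, -4--3=-1, -4--1=-3, -4-3=-7, -4-5=-9
a = -3: -3--4=1, -3--3=0, -3--1=-2, -3-3=-6, -3-5=-8
a = -1: -1--4=3, -1--3=2, -1--1=0, -1-3=-4, -1-5=-6
a = 3: 3--4=7, 3--3=6, 3--1=4, 3-3=0, 3-5=-2
a = 5: 5--4=9, 5--3=8, 5--1=6, 5-3=2, 5-5=0
Collecting distinct values (and noting 0 appears from a-a):
A - A = {-9, -8, -7, -6, -4, -3, -2, -1, 0, 1, 2, 3, 4, 6, 7, 8, 9}
|A - A| = 17

A - A = {-9, -8, -7, -6, -4, -3, -2, -1, 0, 1, 2, 3, 4, 6, 7, 8, 9}


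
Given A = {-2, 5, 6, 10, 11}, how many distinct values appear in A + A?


A + A = {a + a' : a, a' ∈ A}; |A| = 5.
General bounds: 2|A| - 1 ≤ |A + A| ≤ |A|(|A|+1)/2, i.e. 9 ≤ |A + A| ≤ 15.
Lower bound 2|A|-1 is attained iff A is an arithmetic progression.
Enumerate sums a + a' for a ≤ a' (symmetric, so this suffices):
a = -2: -2+-2=-4, -2+5=3, -2+6=4, -2+10=8, -2+11=9
a = 5: 5+5=10, 5+6=11, 5+10=15, 5+11=16
a = 6: 6+6=12, 6+10=16, 6+11=17
a = 10: 10+10=20, 10+11=21
a = 11: 11+11=22
Distinct sums: {-4, 3, 4, 8, 9, 10, 11, 12, 15, 16, 17, 20, 21, 22}
|A + A| = 14

|A + A| = 14


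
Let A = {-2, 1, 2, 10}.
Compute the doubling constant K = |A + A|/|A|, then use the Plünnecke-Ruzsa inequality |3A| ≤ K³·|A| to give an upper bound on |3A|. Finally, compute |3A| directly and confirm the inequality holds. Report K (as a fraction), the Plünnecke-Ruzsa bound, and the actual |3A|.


|A| = 4.
Step 1: Compute A + A by enumerating all 16 pairs.
A + A = {-4, -1, 0, 2, 3, 4, 8, 11, 12, 20}, so |A + A| = 10.
Step 2: Doubling constant K = |A + A|/|A| = 10/4 = 10/4 ≈ 2.5000.
Step 3: Plünnecke-Ruzsa gives |3A| ≤ K³·|A| = (2.5000)³ · 4 ≈ 62.5000.
Step 4: Compute 3A = A + A + A directly by enumerating all triples (a,b,c) ∈ A³; |3A| = 19.
Step 5: Check 19 ≤ 62.5000? Yes ✓.

K = 10/4, Plünnecke-Ruzsa bound K³|A| ≈ 62.5000, |3A| = 19, inequality holds.


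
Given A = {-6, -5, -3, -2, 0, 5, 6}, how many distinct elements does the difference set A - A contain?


A - A = {a - a' : a, a' ∈ A}; |A| = 7.
Bounds: 2|A|-1 ≤ |A - A| ≤ |A|² - |A| + 1, i.e. 13 ≤ |A - A| ≤ 43.
Note: 0 ∈ A - A always (from a - a). The set is symmetric: if d ∈ A - A then -d ∈ A - A.
Enumerate nonzero differences d = a - a' with a > a' (then include -d):
Positive differences: {1, 2, 3, 4, 5, 6, 7, 8, 9, 10, 11, 12}
Full difference set: {0} ∪ (positive diffs) ∪ (negative diffs).
|A - A| = 1 + 2·12 = 25 (matches direct enumeration: 25).

|A - A| = 25


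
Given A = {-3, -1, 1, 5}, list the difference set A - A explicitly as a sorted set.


A - A = {a - a' : a, a' ∈ A}.
Compute a - a' for each ordered pair (a, a'):
a = -3: -3--3=0, -3--1=-2, -3-1=-4, -3-5=-8
a = -1: -1--3=2, -1--1=0, -1-1=-2, -1-5=-6
a = 1: 1--3=4, 1--1=2, 1-1=0, 1-5=-4
a = 5: 5--3=8, 5--1=6, 5-1=4, 5-5=0
Collecting distinct values (and noting 0 appears from a-a):
A - A = {-8, -6, -4, -2, 0, 2, 4, 6, 8}
|A - A| = 9

A - A = {-8, -6, -4, -2, 0, 2, 4, 6, 8}


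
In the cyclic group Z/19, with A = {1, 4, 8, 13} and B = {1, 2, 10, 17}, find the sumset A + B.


Work in Z/19Z: reduce every sum a + b modulo 19.
Enumerate all 16 pairs:
a = 1: 1+1=2, 1+2=3, 1+10=11, 1+17=18
a = 4: 4+1=5, 4+2=6, 4+10=14, 4+17=2
a = 8: 8+1=9, 8+2=10, 8+10=18, 8+17=6
a = 13: 13+1=14, 13+2=15, 13+10=4, 13+17=11
Distinct residues collected: {2, 3, 4, 5, 6, 9, 10, 11, 14, 15, 18}
|A + B| = 11 (out of 19 total residues).

A + B = {2, 3, 4, 5, 6, 9, 10, 11, 14, 15, 18}


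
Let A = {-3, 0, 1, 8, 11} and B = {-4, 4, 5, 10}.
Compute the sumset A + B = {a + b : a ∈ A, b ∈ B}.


A + B = {a + b : a ∈ A, b ∈ B}.
Enumerate all |A|·|B| = 5·4 = 20 pairs (a, b) and collect distinct sums.
a = -3: -3+-4=-7, -3+4=1, -3+5=2, -3+10=7
a = 0: 0+-4=-4, 0+4=4, 0+5=5, 0+10=10
a = 1: 1+-4=-3, 1+4=5, 1+5=6, 1+10=11
a = 8: 8+-4=4, 8+4=12, 8+5=13, 8+10=18
a = 11: 11+-4=7, 11+4=15, 11+5=16, 11+10=21
Collecting distinct sums: A + B = {-7, -4, -3, 1, 2, 4, 5, 6, 7, 10, 11, 12, 13, 15, 16, 18, 21}
|A + B| = 17

A + B = {-7, -4, -3, 1, 2, 4, 5, 6, 7, 10, 11, 12, 13, 15, 16, 18, 21}


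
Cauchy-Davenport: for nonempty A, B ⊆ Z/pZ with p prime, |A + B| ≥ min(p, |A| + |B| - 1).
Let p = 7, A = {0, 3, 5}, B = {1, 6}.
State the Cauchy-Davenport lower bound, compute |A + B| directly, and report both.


Cauchy-Davenport: |A + B| ≥ min(p, |A| + |B| - 1) for A, B nonempty in Z/pZ.
|A| = 3, |B| = 2, p = 7.
CD lower bound = min(7, 3 + 2 - 1) = min(7, 4) = 4.
Compute A + B mod 7 directly:
a = 0: 0+1=1, 0+6=6
a = 3: 3+1=4, 3+6=2
a = 5: 5+1=6, 5+6=4
A + B = {1, 2, 4, 6}, so |A + B| = 4.
Verify: 4 ≥ 4? Yes ✓.

CD lower bound = 4, actual |A + B| = 4.


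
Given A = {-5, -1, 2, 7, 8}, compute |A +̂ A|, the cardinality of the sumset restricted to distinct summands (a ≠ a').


Restricted sumset: A +̂ A = {a + a' : a ∈ A, a' ∈ A, a ≠ a'}.
Equivalently, take A + A and drop any sum 2a that is achievable ONLY as a + a for a ∈ A (i.e. sums representable only with equal summands).
Enumerate pairs (a, a') with a < a' (symmetric, so each unordered pair gives one sum; this covers all a ≠ a'):
  -5 + -1 = -6
  -5 + 2 = -3
  -5 + 7 = 2
  -5 + 8 = 3
  -1 + 2 = 1
  -1 + 7 = 6
  -1 + 8 = 7
  2 + 7 = 9
  2 + 8 = 10
  7 + 8 = 15
Collected distinct sums: {-6, -3, 1, 2, 3, 6, 7, 9, 10, 15}
|A +̂ A| = 10
(Reference bound: |A +̂ A| ≥ 2|A| - 3 for |A| ≥ 2, with |A| = 5 giving ≥ 7.)

|A +̂ A| = 10


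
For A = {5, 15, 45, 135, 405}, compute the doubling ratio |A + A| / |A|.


|A| = 5.
Compute A + A by enumerating all 25 pairs.
A + A = {10, 20, 30, 50, 60, 90, 140, 150, 180, 270, 410, 420, 450, 540, 810}, so |A + A| = 15.
K = |A + A| / |A| = 15/5 = 3/1 ≈ 3.0000.
Reference: AP of size 5 gives K = 9/5 ≈ 1.8000; a fully generic set of size 5 gives K ≈ 3.0000.

|A| = 5, |A + A| = 15, K = 15/5 = 3/1.


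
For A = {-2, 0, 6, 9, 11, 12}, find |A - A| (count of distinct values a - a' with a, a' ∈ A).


A - A = {a - a' : a, a' ∈ A}; |A| = 6.
Bounds: 2|A|-1 ≤ |A - A| ≤ |A|² - |A| + 1, i.e. 11 ≤ |A - A| ≤ 31.
Note: 0 ∈ A - A always (from a - a). The set is symmetric: if d ∈ A - A then -d ∈ A - A.
Enumerate nonzero differences d = a - a' with a > a' (then include -d):
Positive differences: {1, 2, 3, 5, 6, 8, 9, 11, 12, 13, 14}
Full difference set: {0} ∪ (positive diffs) ∪ (negative diffs).
|A - A| = 1 + 2·11 = 23 (matches direct enumeration: 23).

|A - A| = 23


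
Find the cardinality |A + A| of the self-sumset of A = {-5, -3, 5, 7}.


A + A = {a + a' : a, a' ∈ A}; |A| = 4.
General bounds: 2|A| - 1 ≤ |A + A| ≤ |A|(|A|+1)/2, i.e. 7 ≤ |A + A| ≤ 10.
Lower bound 2|A|-1 is attained iff A is an arithmetic progression.
Enumerate sums a + a' for a ≤ a' (symmetric, so this suffices):
a = -5: -5+-5=-10, -5+-3=-8, -5+5=0, -5+7=2
a = -3: -3+-3=-6, -3+5=2, -3+7=4
a = 5: 5+5=10, 5+7=12
a = 7: 7+7=14
Distinct sums: {-10, -8, -6, 0, 2, 4, 10, 12, 14}
|A + A| = 9

|A + A| = 9


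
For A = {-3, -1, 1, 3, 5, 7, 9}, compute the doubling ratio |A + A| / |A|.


|A| = 7.
Compute A + A by enumerating all 49 pairs.
A + A = {-6, -4, -2, 0, 2, 4, 6, 8, 10, 12, 14, 16, 18}, so |A + A| = 13.
K = |A + A| / |A| = 13/7 (already in lowest terms) ≈ 1.8571.
Reference: AP of size 7 gives K = 13/7 ≈ 1.8571; a fully generic set of size 7 gives K ≈ 4.0000.

|A| = 7, |A + A| = 13, K = 13/7.


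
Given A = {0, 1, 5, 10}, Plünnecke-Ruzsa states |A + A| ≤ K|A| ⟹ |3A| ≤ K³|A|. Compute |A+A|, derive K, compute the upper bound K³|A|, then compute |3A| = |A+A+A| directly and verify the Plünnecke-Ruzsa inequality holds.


|A| = 4.
Step 1: Compute A + A by enumerating all 16 pairs.
A + A = {0, 1, 2, 5, 6, 10, 11, 15, 20}, so |A + A| = 9.
Step 2: Doubling constant K = |A + A|/|A| = 9/4 = 9/4 ≈ 2.2500.
Step 3: Plünnecke-Ruzsa gives |3A| ≤ K³·|A| = (2.2500)³ · 4 ≈ 45.5625.
Step 4: Compute 3A = A + A + A directly by enumerating all triples (a,b,c) ∈ A³; |3A| = 16.
Step 5: Check 16 ≤ 45.5625? Yes ✓.

K = 9/4, Plünnecke-Ruzsa bound K³|A| ≈ 45.5625, |3A| = 16, inequality holds.


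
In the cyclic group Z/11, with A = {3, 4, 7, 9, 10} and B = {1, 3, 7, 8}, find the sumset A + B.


Work in Z/11Z: reduce every sum a + b modulo 11.
Enumerate all 20 pairs:
a = 3: 3+1=4, 3+3=6, 3+7=10, 3+8=0
a = 4: 4+1=5, 4+3=7, 4+7=0, 4+8=1
a = 7: 7+1=8, 7+3=10, 7+7=3, 7+8=4
a = 9: 9+1=10, 9+3=1, 9+7=5, 9+8=6
a = 10: 10+1=0, 10+3=2, 10+7=6, 10+8=7
Distinct residues collected: {0, 1, 2, 3, 4, 5, 6, 7, 8, 10}
|A + B| = 10 (out of 11 total residues).

A + B = {0, 1, 2, 3, 4, 5, 6, 7, 8, 10}


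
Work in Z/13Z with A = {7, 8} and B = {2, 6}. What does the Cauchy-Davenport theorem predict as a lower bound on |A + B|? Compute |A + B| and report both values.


Cauchy-Davenport: |A + B| ≥ min(p, |A| + |B| - 1) for A, B nonempty in Z/pZ.
|A| = 2, |B| = 2, p = 13.
CD lower bound = min(13, 2 + 2 - 1) = min(13, 3) = 3.
Compute A + B mod 13 directly:
a = 7: 7+2=9, 7+6=0
a = 8: 8+2=10, 8+6=1
A + B = {0, 1, 9, 10}, so |A + B| = 4.
Verify: 4 ≥ 3? Yes ✓.

CD lower bound = 3, actual |A + B| = 4.


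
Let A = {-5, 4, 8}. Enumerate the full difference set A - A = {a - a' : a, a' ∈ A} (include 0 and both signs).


A - A = {a - a' : a, a' ∈ A}.
Compute a - a' for each ordered pair (a, a'):
a = -5: -5--5=0, -5-4=-9, -5-8=-13
a = 4: 4--5=9, 4-4=0, 4-8=-4
a = 8: 8--5=13, 8-4=4, 8-8=0
Collecting distinct values (and noting 0 appears from a-a):
A - A = {-13, -9, -4, 0, 4, 9, 13}
|A - A| = 7

A - A = {-13, -9, -4, 0, 4, 9, 13}


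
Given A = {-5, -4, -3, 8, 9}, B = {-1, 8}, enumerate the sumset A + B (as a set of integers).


A + B = {a + b : a ∈ A, b ∈ B}.
Enumerate all |A|·|B| = 5·2 = 10 pairs (a, b) and collect distinct sums.
a = -5: -5+-1=-6, -5+8=3
a = -4: -4+-1=-5, -4+8=4
a = -3: -3+-1=-4, -3+8=5
a = 8: 8+-1=7, 8+8=16
a = 9: 9+-1=8, 9+8=17
Collecting distinct sums: A + B = {-6, -5, -4, 3, 4, 5, 7, 8, 16, 17}
|A + B| = 10

A + B = {-6, -5, -4, 3, 4, 5, 7, 8, 16, 17}


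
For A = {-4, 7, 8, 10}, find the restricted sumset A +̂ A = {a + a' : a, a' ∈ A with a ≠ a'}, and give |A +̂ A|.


Restricted sumset: A +̂ A = {a + a' : a ∈ A, a' ∈ A, a ≠ a'}.
Equivalently, take A + A and drop any sum 2a that is achievable ONLY as a + a for a ∈ A (i.e. sums representable only with equal summands).
Enumerate pairs (a, a') with a < a' (symmetric, so each unordered pair gives one sum; this covers all a ≠ a'):
  -4 + 7 = 3
  -4 + 8 = 4
  -4 + 10 = 6
  7 + 8 = 15
  7 + 10 = 17
  8 + 10 = 18
Collected distinct sums: {3, 4, 6, 15, 17, 18}
|A +̂ A| = 6
(Reference bound: |A +̂ A| ≥ 2|A| - 3 for |A| ≥ 2, with |A| = 4 giving ≥ 5.)

|A +̂ A| = 6


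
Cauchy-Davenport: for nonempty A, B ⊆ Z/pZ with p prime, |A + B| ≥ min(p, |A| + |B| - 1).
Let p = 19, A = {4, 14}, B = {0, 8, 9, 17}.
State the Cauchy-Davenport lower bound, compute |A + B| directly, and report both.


Cauchy-Davenport: |A + B| ≥ min(p, |A| + |B| - 1) for A, B nonempty in Z/pZ.
|A| = 2, |B| = 4, p = 19.
CD lower bound = min(19, 2 + 4 - 1) = min(19, 5) = 5.
Compute A + B mod 19 directly:
a = 4: 4+0=4, 4+8=12, 4+9=13, 4+17=2
a = 14: 14+0=14, 14+8=3, 14+9=4, 14+17=12
A + B = {2, 3, 4, 12, 13, 14}, so |A + B| = 6.
Verify: 6 ≥ 5? Yes ✓.

CD lower bound = 5, actual |A + B| = 6.


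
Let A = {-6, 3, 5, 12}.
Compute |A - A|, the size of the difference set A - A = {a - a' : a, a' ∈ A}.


A - A = {a - a' : a, a' ∈ A}; |A| = 4.
Bounds: 2|A|-1 ≤ |A - A| ≤ |A|² - |A| + 1, i.e. 7 ≤ |A - A| ≤ 13.
Note: 0 ∈ A - A always (from a - a). The set is symmetric: if d ∈ A - A then -d ∈ A - A.
Enumerate nonzero differences d = a - a' with a > a' (then include -d):
Positive differences: {2, 7, 9, 11, 18}
Full difference set: {0} ∪ (positive diffs) ∪ (negative diffs).
|A - A| = 1 + 2·5 = 11 (matches direct enumeration: 11).

|A - A| = 11


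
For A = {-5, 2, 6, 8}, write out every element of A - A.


A - A = {a - a' : a, a' ∈ A}.
Compute a - a' for each ordered pair (a, a'):
a = -5: -5--5=0, -5-2=-7, -5-6=-11, -5-8=-13
a = 2: 2--5=7, 2-2=0, 2-6=-4, 2-8=-6
a = 6: 6--5=11, 6-2=4, 6-6=0, 6-8=-2
a = 8: 8--5=13, 8-2=6, 8-6=2, 8-8=0
Collecting distinct values (and noting 0 appears from a-a):
A - A = {-13, -11, -7, -6, -4, -2, 0, 2, 4, 6, 7, 11, 13}
|A - A| = 13

A - A = {-13, -11, -7, -6, -4, -2, 0, 2, 4, 6, 7, 11, 13}


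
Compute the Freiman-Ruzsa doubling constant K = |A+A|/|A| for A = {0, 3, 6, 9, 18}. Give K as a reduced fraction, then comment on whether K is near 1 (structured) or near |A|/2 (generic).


|A| = 5.
Compute A + A by enumerating all 25 pairs.
A + A = {0, 3, 6, 9, 12, 15, 18, 21, 24, 27, 36}, so |A + A| = 11.
K = |A + A| / |A| = 11/5 (already in lowest terms) ≈ 2.2000.
Reference: AP of size 5 gives K = 9/5 ≈ 1.8000; a fully generic set of size 5 gives K ≈ 3.0000.

|A| = 5, |A + A| = 11, K = 11/5.


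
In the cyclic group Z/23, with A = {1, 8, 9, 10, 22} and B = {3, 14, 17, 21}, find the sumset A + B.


Work in Z/23Z: reduce every sum a + b modulo 23.
Enumerate all 20 pairs:
a = 1: 1+3=4, 1+14=15, 1+17=18, 1+21=22
a = 8: 8+3=11, 8+14=22, 8+17=2, 8+21=6
a = 9: 9+3=12, 9+14=0, 9+17=3, 9+21=7
a = 10: 10+3=13, 10+14=1, 10+17=4, 10+21=8
a = 22: 22+3=2, 22+14=13, 22+17=16, 22+21=20
Distinct residues collected: {0, 1, 2, 3, 4, 6, 7, 8, 11, 12, 13, 15, 16, 18, 20, 22}
|A + B| = 16 (out of 23 total residues).

A + B = {0, 1, 2, 3, 4, 6, 7, 8, 11, 12, 13, 15, 16, 18, 20, 22}


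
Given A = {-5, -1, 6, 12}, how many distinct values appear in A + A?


A + A = {a + a' : a, a' ∈ A}; |A| = 4.
General bounds: 2|A| - 1 ≤ |A + A| ≤ |A|(|A|+1)/2, i.e. 7 ≤ |A + A| ≤ 10.
Lower bound 2|A|-1 is attained iff A is an arithmetic progression.
Enumerate sums a + a' for a ≤ a' (symmetric, so this suffices):
a = -5: -5+-5=-10, -5+-1=-6, -5+6=1, -5+12=7
a = -1: -1+-1=-2, -1+6=5, -1+12=11
a = 6: 6+6=12, 6+12=18
a = 12: 12+12=24
Distinct sums: {-10, -6, -2, 1, 5, 7, 11, 12, 18, 24}
|A + A| = 10

|A + A| = 10


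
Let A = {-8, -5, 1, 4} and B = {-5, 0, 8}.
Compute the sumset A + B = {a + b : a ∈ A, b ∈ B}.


A + B = {a + b : a ∈ A, b ∈ B}.
Enumerate all |A|·|B| = 4·3 = 12 pairs (a, b) and collect distinct sums.
a = -8: -8+-5=-13, -8+0=-8, -8+8=0
a = -5: -5+-5=-10, -5+0=-5, -5+8=3
a = 1: 1+-5=-4, 1+0=1, 1+8=9
a = 4: 4+-5=-1, 4+0=4, 4+8=12
Collecting distinct sums: A + B = {-13, -10, -8, -5, -4, -1, 0, 1, 3, 4, 9, 12}
|A + B| = 12

A + B = {-13, -10, -8, -5, -4, -1, 0, 1, 3, 4, 9, 12}


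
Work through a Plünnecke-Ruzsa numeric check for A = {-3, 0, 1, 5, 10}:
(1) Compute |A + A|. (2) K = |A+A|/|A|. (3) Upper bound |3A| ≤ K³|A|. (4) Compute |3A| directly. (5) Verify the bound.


|A| = 5.
Step 1: Compute A + A by enumerating all 25 pairs.
A + A = {-6, -3, -2, 0, 1, 2, 5, 6, 7, 10, 11, 15, 20}, so |A + A| = 13.
Step 2: Doubling constant K = |A + A|/|A| = 13/5 = 13/5 ≈ 2.6000.
Step 3: Plünnecke-Ruzsa gives |3A| ≤ K³·|A| = (2.6000)³ · 5 ≈ 87.8800.
Step 4: Compute 3A = A + A + A directly by enumerating all triples (a,b,c) ∈ A³; |3A| = 25.
Step 5: Check 25 ≤ 87.8800? Yes ✓.

K = 13/5, Plünnecke-Ruzsa bound K³|A| ≈ 87.8800, |3A| = 25, inequality holds.


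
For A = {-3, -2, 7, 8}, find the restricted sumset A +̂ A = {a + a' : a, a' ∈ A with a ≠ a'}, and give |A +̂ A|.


Restricted sumset: A +̂ A = {a + a' : a ∈ A, a' ∈ A, a ≠ a'}.
Equivalently, take A + A and drop any sum 2a that is achievable ONLY as a + a for a ∈ A (i.e. sums representable only with equal summands).
Enumerate pairs (a, a') with a < a' (symmetric, so each unordered pair gives one sum; this covers all a ≠ a'):
  -3 + -2 = -5
  -3 + 7 = 4
  -3 + 8 = 5
  -2 + 7 = 5
  -2 + 8 = 6
  7 + 8 = 15
Collected distinct sums: {-5, 4, 5, 6, 15}
|A +̂ A| = 5
(Reference bound: |A +̂ A| ≥ 2|A| - 3 for |A| ≥ 2, with |A| = 4 giving ≥ 5.)

|A +̂ A| = 5


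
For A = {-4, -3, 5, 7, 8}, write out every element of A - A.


A - A = {a - a' : a, a' ∈ A}.
Compute a - a' for each ordered pair (a, a'):
a = -4: -4--4=0, -4--3=-1, -4-5=-9, -4-7=-11, -4-8=-12
a = -3: -3--4=1, -3--3=0, -3-5=-8, -3-7=-10, -3-8=-11
a = 5: 5--4=9, 5--3=8, 5-5=0, 5-7=-2, 5-8=-3
a = 7: 7--4=11, 7--3=10, 7-5=2, 7-7=0, 7-8=-1
a = 8: 8--4=12, 8--3=11, 8-5=3, 8-7=1, 8-8=0
Collecting distinct values (and noting 0 appears from a-a):
A - A = {-12, -11, -10, -9, -8, -3, -2, -1, 0, 1, 2, 3, 8, 9, 10, 11, 12}
|A - A| = 17

A - A = {-12, -11, -10, -9, -8, -3, -2, -1, 0, 1, 2, 3, 8, 9, 10, 11, 12}


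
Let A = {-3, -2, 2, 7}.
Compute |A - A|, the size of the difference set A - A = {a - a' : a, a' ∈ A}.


A - A = {a - a' : a, a' ∈ A}; |A| = 4.
Bounds: 2|A|-1 ≤ |A - A| ≤ |A|² - |A| + 1, i.e. 7 ≤ |A - A| ≤ 13.
Note: 0 ∈ A - A always (from a - a). The set is symmetric: if d ∈ A - A then -d ∈ A - A.
Enumerate nonzero differences d = a - a' with a > a' (then include -d):
Positive differences: {1, 4, 5, 9, 10}
Full difference set: {0} ∪ (positive diffs) ∪ (negative diffs).
|A - A| = 1 + 2·5 = 11 (matches direct enumeration: 11).

|A - A| = 11


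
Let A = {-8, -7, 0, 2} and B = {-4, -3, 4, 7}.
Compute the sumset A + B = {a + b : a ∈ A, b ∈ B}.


A + B = {a + b : a ∈ A, b ∈ B}.
Enumerate all |A|·|B| = 4·4 = 16 pairs (a, b) and collect distinct sums.
a = -8: -8+-4=-12, -8+-3=-11, -8+4=-4, -8+7=-1
a = -7: -7+-4=-11, -7+-3=-10, -7+4=-3, -7+7=0
a = 0: 0+-4=-4, 0+-3=-3, 0+4=4, 0+7=7
a = 2: 2+-4=-2, 2+-3=-1, 2+4=6, 2+7=9
Collecting distinct sums: A + B = {-12, -11, -10, -4, -3, -2, -1, 0, 4, 6, 7, 9}
|A + B| = 12

A + B = {-12, -11, -10, -4, -3, -2, -1, 0, 4, 6, 7, 9}


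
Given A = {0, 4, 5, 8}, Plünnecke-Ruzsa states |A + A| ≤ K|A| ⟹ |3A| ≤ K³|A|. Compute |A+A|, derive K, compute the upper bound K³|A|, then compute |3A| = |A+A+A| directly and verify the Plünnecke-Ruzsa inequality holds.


|A| = 4.
Step 1: Compute A + A by enumerating all 16 pairs.
A + A = {0, 4, 5, 8, 9, 10, 12, 13, 16}, so |A + A| = 9.
Step 2: Doubling constant K = |A + A|/|A| = 9/4 = 9/4 ≈ 2.2500.
Step 3: Plünnecke-Ruzsa gives |3A| ≤ K³·|A| = (2.2500)³ · 4 ≈ 45.5625.
Step 4: Compute 3A = A + A + A directly by enumerating all triples (a,b,c) ∈ A³; |3A| = 16.
Step 5: Check 16 ≤ 45.5625? Yes ✓.

K = 9/4, Plünnecke-Ruzsa bound K³|A| ≈ 45.5625, |3A| = 16, inequality holds.


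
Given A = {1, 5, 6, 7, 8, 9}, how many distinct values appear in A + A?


A + A = {a + a' : a, a' ∈ A}; |A| = 6.
General bounds: 2|A| - 1 ≤ |A + A| ≤ |A|(|A|+1)/2, i.e. 11 ≤ |A + A| ≤ 21.
Lower bound 2|A|-1 is attained iff A is an arithmetic progression.
Enumerate sums a + a' for a ≤ a' (symmetric, so this suffices):
a = 1: 1+1=2, 1+5=6, 1+6=7, 1+7=8, 1+8=9, 1+9=10
a = 5: 5+5=10, 5+6=11, 5+7=12, 5+8=13, 5+9=14
a = 6: 6+6=12, 6+7=13, 6+8=14, 6+9=15
a = 7: 7+7=14, 7+8=15, 7+9=16
a = 8: 8+8=16, 8+9=17
a = 9: 9+9=18
Distinct sums: {2, 6, 7, 8, 9, 10, 11, 12, 13, 14, 15, 16, 17, 18}
|A + A| = 14

|A + A| = 14


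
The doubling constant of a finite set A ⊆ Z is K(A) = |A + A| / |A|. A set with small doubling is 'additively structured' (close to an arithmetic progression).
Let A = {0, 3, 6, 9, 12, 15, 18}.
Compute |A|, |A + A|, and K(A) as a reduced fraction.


|A| = 7.
Compute A + A by enumerating all 49 pairs.
A + A = {0, 3, 6, 9, 12, 15, 18, 21, 24, 27, 30, 33, 36}, so |A + A| = 13.
K = |A + A| / |A| = 13/7 (already in lowest terms) ≈ 1.8571.
Reference: AP of size 7 gives K = 13/7 ≈ 1.8571; a fully generic set of size 7 gives K ≈ 4.0000.

|A| = 7, |A + A| = 13, K = 13/7.


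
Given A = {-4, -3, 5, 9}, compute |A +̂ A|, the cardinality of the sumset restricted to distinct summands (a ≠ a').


Restricted sumset: A +̂ A = {a + a' : a ∈ A, a' ∈ A, a ≠ a'}.
Equivalently, take A + A and drop any sum 2a that is achievable ONLY as a + a for a ∈ A (i.e. sums representable only with equal summands).
Enumerate pairs (a, a') with a < a' (symmetric, so each unordered pair gives one sum; this covers all a ≠ a'):
  -4 + -3 = -7
  -4 + 5 = 1
  -4 + 9 = 5
  -3 + 5 = 2
  -3 + 9 = 6
  5 + 9 = 14
Collected distinct sums: {-7, 1, 2, 5, 6, 14}
|A +̂ A| = 6
(Reference bound: |A +̂ A| ≥ 2|A| - 3 for |A| ≥ 2, with |A| = 4 giving ≥ 5.)

|A +̂ A| = 6


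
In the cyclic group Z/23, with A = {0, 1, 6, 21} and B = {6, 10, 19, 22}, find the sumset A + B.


Work in Z/23Z: reduce every sum a + b modulo 23.
Enumerate all 16 pairs:
a = 0: 0+6=6, 0+10=10, 0+19=19, 0+22=22
a = 1: 1+6=7, 1+10=11, 1+19=20, 1+22=0
a = 6: 6+6=12, 6+10=16, 6+19=2, 6+22=5
a = 21: 21+6=4, 21+10=8, 21+19=17, 21+22=20
Distinct residues collected: {0, 2, 4, 5, 6, 7, 8, 10, 11, 12, 16, 17, 19, 20, 22}
|A + B| = 15 (out of 23 total residues).

A + B = {0, 2, 4, 5, 6, 7, 8, 10, 11, 12, 16, 17, 19, 20, 22}


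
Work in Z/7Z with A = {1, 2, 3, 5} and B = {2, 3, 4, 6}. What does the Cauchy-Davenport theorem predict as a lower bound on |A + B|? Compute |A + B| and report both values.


Cauchy-Davenport: |A + B| ≥ min(p, |A| + |B| - 1) for A, B nonempty in Z/pZ.
|A| = 4, |B| = 4, p = 7.
CD lower bound = min(7, 4 + 4 - 1) = min(7, 7) = 7.
Compute A + B mod 7 directly:
a = 1: 1+2=3, 1+3=4, 1+4=5, 1+6=0
a = 2: 2+2=4, 2+3=5, 2+4=6, 2+6=1
a = 3: 3+2=5, 3+3=6, 3+4=0, 3+6=2
a = 5: 5+2=0, 5+3=1, 5+4=2, 5+6=4
A + B = {0, 1, 2, 3, 4, 5, 6}, so |A + B| = 7.
Verify: 7 ≥ 7? Yes ✓.

CD lower bound = 7, actual |A + B| = 7.


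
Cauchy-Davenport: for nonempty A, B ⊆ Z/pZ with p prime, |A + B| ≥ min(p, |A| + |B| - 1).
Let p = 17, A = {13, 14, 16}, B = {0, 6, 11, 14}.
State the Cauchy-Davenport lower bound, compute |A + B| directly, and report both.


Cauchy-Davenport: |A + B| ≥ min(p, |A| + |B| - 1) for A, B nonempty in Z/pZ.
|A| = 3, |B| = 4, p = 17.
CD lower bound = min(17, 3 + 4 - 1) = min(17, 6) = 6.
Compute A + B mod 17 directly:
a = 13: 13+0=13, 13+6=2, 13+11=7, 13+14=10
a = 14: 14+0=14, 14+6=3, 14+11=8, 14+14=11
a = 16: 16+0=16, 16+6=5, 16+11=10, 16+14=13
A + B = {2, 3, 5, 7, 8, 10, 11, 13, 14, 16}, so |A + B| = 10.
Verify: 10 ≥ 6? Yes ✓.

CD lower bound = 6, actual |A + B| = 10.


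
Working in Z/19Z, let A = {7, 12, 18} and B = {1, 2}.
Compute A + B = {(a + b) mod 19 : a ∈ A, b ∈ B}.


Work in Z/19Z: reduce every sum a + b modulo 19.
Enumerate all 6 pairs:
a = 7: 7+1=8, 7+2=9
a = 12: 12+1=13, 12+2=14
a = 18: 18+1=0, 18+2=1
Distinct residues collected: {0, 1, 8, 9, 13, 14}
|A + B| = 6 (out of 19 total residues).

A + B = {0, 1, 8, 9, 13, 14}


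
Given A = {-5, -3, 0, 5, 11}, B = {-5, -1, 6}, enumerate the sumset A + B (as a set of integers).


A + B = {a + b : a ∈ A, b ∈ B}.
Enumerate all |A|·|B| = 5·3 = 15 pairs (a, b) and collect distinct sums.
a = -5: -5+-5=-10, -5+-1=-6, -5+6=1
a = -3: -3+-5=-8, -3+-1=-4, -3+6=3
a = 0: 0+-5=-5, 0+-1=-1, 0+6=6
a = 5: 5+-5=0, 5+-1=4, 5+6=11
a = 11: 11+-5=6, 11+-1=10, 11+6=17
Collecting distinct sums: A + B = {-10, -8, -6, -5, -4, -1, 0, 1, 3, 4, 6, 10, 11, 17}
|A + B| = 14

A + B = {-10, -8, -6, -5, -4, -1, 0, 1, 3, 4, 6, 10, 11, 17}


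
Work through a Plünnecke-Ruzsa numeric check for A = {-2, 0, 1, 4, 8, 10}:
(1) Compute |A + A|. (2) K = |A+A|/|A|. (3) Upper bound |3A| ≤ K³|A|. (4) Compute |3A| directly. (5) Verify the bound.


|A| = 6.
Step 1: Compute A + A by enumerating all 36 pairs.
A + A = {-4, -2, -1, 0, 1, 2, 4, 5, 6, 8, 9, 10, 11, 12, 14, 16, 18, 20}, so |A + A| = 18.
Step 2: Doubling constant K = |A + A|/|A| = 18/6 = 18/6 ≈ 3.0000.
Step 3: Plünnecke-Ruzsa gives |3A| ≤ K³·|A| = (3.0000)³ · 6 ≈ 162.0000.
Step 4: Compute 3A = A + A + A directly by enumerating all triples (a,b,c) ∈ A³; |3A| = 32.
Step 5: Check 32 ≤ 162.0000? Yes ✓.

K = 18/6, Plünnecke-Ruzsa bound K³|A| ≈ 162.0000, |3A| = 32, inequality holds.


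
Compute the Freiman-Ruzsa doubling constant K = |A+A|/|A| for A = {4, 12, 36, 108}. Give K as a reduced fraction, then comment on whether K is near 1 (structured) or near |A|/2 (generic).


|A| = 4.
Compute A + A by enumerating all 16 pairs.
A + A = {8, 16, 24, 40, 48, 72, 112, 120, 144, 216}, so |A + A| = 10.
K = |A + A| / |A| = 10/4 = 5/2 ≈ 2.5000.
Reference: AP of size 4 gives K = 7/4 ≈ 1.7500; a fully generic set of size 4 gives K ≈ 2.5000.

|A| = 4, |A + A| = 10, K = 10/4 = 5/2.


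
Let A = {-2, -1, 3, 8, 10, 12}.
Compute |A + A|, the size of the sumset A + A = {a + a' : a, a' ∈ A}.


A + A = {a + a' : a, a' ∈ A}; |A| = 6.
General bounds: 2|A| - 1 ≤ |A + A| ≤ |A|(|A|+1)/2, i.e. 11 ≤ |A + A| ≤ 21.
Lower bound 2|A|-1 is attained iff A is an arithmetic progression.
Enumerate sums a + a' for a ≤ a' (symmetric, so this suffices):
a = -2: -2+-2=-4, -2+-1=-3, -2+3=1, -2+8=6, -2+10=8, -2+12=10
a = -1: -1+-1=-2, -1+3=2, -1+8=7, -1+10=9, -1+12=11
a = 3: 3+3=6, 3+8=11, 3+10=13, 3+12=15
a = 8: 8+8=16, 8+10=18, 8+12=20
a = 10: 10+10=20, 10+12=22
a = 12: 12+12=24
Distinct sums: {-4, -3, -2, 1, 2, 6, 7, 8, 9, 10, 11, 13, 15, 16, 18, 20, 22, 24}
|A + A| = 18

|A + A| = 18


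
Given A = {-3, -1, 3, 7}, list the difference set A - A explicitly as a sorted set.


A - A = {a - a' : a, a' ∈ A}.
Compute a - a' for each ordered pair (a, a'):
a = -3: -3--3=0, -3--1=-2, -3-3=-6, -3-7=-10
a = -1: -1--3=2, -1--1=0, -1-3=-4, -1-7=-8
a = 3: 3--3=6, 3--1=4, 3-3=0, 3-7=-4
a = 7: 7--3=10, 7--1=8, 7-3=4, 7-7=0
Collecting distinct values (and noting 0 appears from a-a):
A - A = {-10, -8, -6, -4, -2, 0, 2, 4, 6, 8, 10}
|A - A| = 11

A - A = {-10, -8, -6, -4, -2, 0, 2, 4, 6, 8, 10}


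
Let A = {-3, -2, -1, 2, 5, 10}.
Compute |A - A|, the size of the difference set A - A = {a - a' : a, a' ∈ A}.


A - A = {a - a' : a, a' ∈ A}; |A| = 6.
Bounds: 2|A|-1 ≤ |A - A| ≤ |A|² - |A| + 1, i.e. 11 ≤ |A - A| ≤ 31.
Note: 0 ∈ A - A always (from a - a). The set is symmetric: if d ∈ A - A then -d ∈ A - A.
Enumerate nonzero differences d = a - a' with a > a' (then include -d):
Positive differences: {1, 2, 3, 4, 5, 6, 7, 8, 11, 12, 13}
Full difference set: {0} ∪ (positive diffs) ∪ (negative diffs).
|A - A| = 1 + 2·11 = 23 (matches direct enumeration: 23).

|A - A| = 23


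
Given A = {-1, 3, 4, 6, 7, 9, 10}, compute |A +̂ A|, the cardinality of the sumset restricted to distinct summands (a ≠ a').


Restricted sumset: A +̂ A = {a + a' : a ∈ A, a' ∈ A, a ≠ a'}.
Equivalently, take A + A and drop any sum 2a that is achievable ONLY as a + a for a ∈ A (i.e. sums representable only with equal summands).
Enumerate pairs (a, a') with a < a' (symmetric, so each unordered pair gives one sum; this covers all a ≠ a'):
  -1 + 3 = 2
  -1 + 4 = 3
  -1 + 6 = 5
  -1 + 7 = 6
  -1 + 9 = 8
  -1 + 10 = 9
  3 + 4 = 7
  3 + 6 = 9
  3 + 7 = 10
  3 + 9 = 12
  3 + 10 = 13
  4 + 6 = 10
  4 + 7 = 11
  4 + 9 = 13
  4 + 10 = 14
  6 + 7 = 13
  6 + 9 = 15
  6 + 10 = 16
  7 + 9 = 16
  7 + 10 = 17
  9 + 10 = 19
Collected distinct sums: {2, 3, 5, 6, 7, 8, 9, 10, 11, 12, 13, 14, 15, 16, 17, 19}
|A +̂ A| = 16
(Reference bound: |A +̂ A| ≥ 2|A| - 3 for |A| ≥ 2, with |A| = 7 giving ≥ 11.)

|A +̂ A| = 16


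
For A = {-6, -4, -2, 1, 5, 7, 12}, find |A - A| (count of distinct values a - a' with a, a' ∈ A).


A - A = {a - a' : a, a' ∈ A}; |A| = 7.
Bounds: 2|A|-1 ≤ |A - A| ≤ |A|² - |A| + 1, i.e. 13 ≤ |A - A| ≤ 43.
Note: 0 ∈ A - A always (from a - a). The set is symmetric: if d ∈ A - A then -d ∈ A - A.
Enumerate nonzero differences d = a - a' with a > a' (then include -d):
Positive differences: {2, 3, 4, 5, 6, 7, 9, 11, 13, 14, 16, 18}
Full difference set: {0} ∪ (positive diffs) ∪ (negative diffs).
|A - A| = 1 + 2·12 = 25 (matches direct enumeration: 25).

|A - A| = 25


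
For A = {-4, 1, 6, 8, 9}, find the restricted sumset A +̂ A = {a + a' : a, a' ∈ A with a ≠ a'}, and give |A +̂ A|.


Restricted sumset: A +̂ A = {a + a' : a ∈ A, a' ∈ A, a ≠ a'}.
Equivalently, take A + A and drop any sum 2a that is achievable ONLY as a + a for a ∈ A (i.e. sums representable only with equal summands).
Enumerate pairs (a, a') with a < a' (symmetric, so each unordered pair gives one sum; this covers all a ≠ a'):
  -4 + 1 = -3
  -4 + 6 = 2
  -4 + 8 = 4
  -4 + 9 = 5
  1 + 6 = 7
  1 + 8 = 9
  1 + 9 = 10
  6 + 8 = 14
  6 + 9 = 15
  8 + 9 = 17
Collected distinct sums: {-3, 2, 4, 5, 7, 9, 10, 14, 15, 17}
|A +̂ A| = 10
(Reference bound: |A +̂ A| ≥ 2|A| - 3 for |A| ≥ 2, with |A| = 5 giving ≥ 7.)

|A +̂ A| = 10


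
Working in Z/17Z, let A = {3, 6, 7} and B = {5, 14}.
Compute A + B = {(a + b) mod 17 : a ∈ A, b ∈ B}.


Work in Z/17Z: reduce every sum a + b modulo 17.
Enumerate all 6 pairs:
a = 3: 3+5=8, 3+14=0
a = 6: 6+5=11, 6+14=3
a = 7: 7+5=12, 7+14=4
Distinct residues collected: {0, 3, 4, 8, 11, 12}
|A + B| = 6 (out of 17 total residues).

A + B = {0, 3, 4, 8, 11, 12}


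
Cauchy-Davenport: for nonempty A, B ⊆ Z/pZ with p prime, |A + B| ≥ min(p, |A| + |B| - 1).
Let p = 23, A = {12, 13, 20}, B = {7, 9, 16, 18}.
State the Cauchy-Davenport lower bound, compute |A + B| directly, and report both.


Cauchy-Davenport: |A + B| ≥ min(p, |A| + |B| - 1) for A, B nonempty in Z/pZ.
|A| = 3, |B| = 4, p = 23.
CD lower bound = min(23, 3 + 4 - 1) = min(23, 6) = 6.
Compute A + B mod 23 directly:
a = 12: 12+7=19, 12+9=21, 12+16=5, 12+18=7
a = 13: 13+7=20, 13+9=22, 13+16=6, 13+18=8
a = 20: 20+7=4, 20+9=6, 20+16=13, 20+18=15
A + B = {4, 5, 6, 7, 8, 13, 15, 19, 20, 21, 22}, so |A + B| = 11.
Verify: 11 ≥ 6? Yes ✓.

CD lower bound = 6, actual |A + B| = 11.


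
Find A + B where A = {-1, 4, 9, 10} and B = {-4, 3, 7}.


A + B = {a + b : a ∈ A, b ∈ B}.
Enumerate all |A|·|B| = 4·3 = 12 pairs (a, b) and collect distinct sums.
a = -1: -1+-4=-5, -1+3=2, -1+7=6
a = 4: 4+-4=0, 4+3=7, 4+7=11
a = 9: 9+-4=5, 9+3=12, 9+7=16
a = 10: 10+-4=6, 10+3=13, 10+7=17
Collecting distinct sums: A + B = {-5, 0, 2, 5, 6, 7, 11, 12, 13, 16, 17}
|A + B| = 11

A + B = {-5, 0, 2, 5, 6, 7, 11, 12, 13, 16, 17}


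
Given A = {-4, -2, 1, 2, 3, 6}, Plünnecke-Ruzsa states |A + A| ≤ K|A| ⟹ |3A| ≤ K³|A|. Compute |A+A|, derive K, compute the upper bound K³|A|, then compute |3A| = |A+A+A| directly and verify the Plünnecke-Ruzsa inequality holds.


|A| = 6.
Step 1: Compute A + A by enumerating all 36 pairs.
A + A = {-8, -6, -4, -3, -2, -1, 0, 1, 2, 3, 4, 5, 6, 7, 8, 9, 12}, so |A + A| = 17.
Step 2: Doubling constant K = |A + A|/|A| = 17/6 = 17/6 ≈ 2.8333.
Step 3: Plünnecke-Ruzsa gives |3A| ≤ K³·|A| = (2.8333)³ · 6 ≈ 136.4722.
Step 4: Compute 3A = A + A + A directly by enumerating all triples (a,b,c) ∈ A³; |3A| = 27.
Step 5: Check 27 ≤ 136.4722? Yes ✓.

K = 17/6, Plünnecke-Ruzsa bound K³|A| ≈ 136.4722, |3A| = 27, inequality holds.


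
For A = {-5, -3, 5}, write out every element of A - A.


A - A = {a - a' : a, a' ∈ A}.
Compute a - a' for each ordered pair (a, a'):
a = -5: -5--5=0, -5--3=-2, -5-5=-10
a = -3: -3--5=2, -3--3=0, -3-5=-8
a = 5: 5--5=10, 5--3=8, 5-5=0
Collecting distinct values (and noting 0 appears from a-a):
A - A = {-10, -8, -2, 0, 2, 8, 10}
|A - A| = 7

A - A = {-10, -8, -2, 0, 2, 8, 10}


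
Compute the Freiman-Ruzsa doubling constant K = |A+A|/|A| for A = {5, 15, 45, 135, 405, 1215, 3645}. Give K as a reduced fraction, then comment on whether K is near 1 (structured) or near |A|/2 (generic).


|A| = 7.
Compute A + A by enumerating all 49 pairs.
A + A = {10, 20, 30, 50, 60, 90, 140, 150, 180, 270, 410, 420, 450, 540, 810, 1220, 1230, 1260, 1350, 1620, 2430, 3650, 3660, 3690, 3780, 4050, 4860, 7290}, so |A + A| = 28.
K = |A + A| / |A| = 28/7 = 4/1 ≈ 4.0000.
Reference: AP of size 7 gives K = 13/7 ≈ 1.8571; a fully generic set of size 7 gives K ≈ 4.0000.

|A| = 7, |A + A| = 28, K = 28/7 = 4/1.


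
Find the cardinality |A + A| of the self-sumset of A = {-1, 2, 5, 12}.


A + A = {a + a' : a, a' ∈ A}; |A| = 4.
General bounds: 2|A| - 1 ≤ |A + A| ≤ |A|(|A|+1)/2, i.e. 7 ≤ |A + A| ≤ 10.
Lower bound 2|A|-1 is attained iff A is an arithmetic progression.
Enumerate sums a + a' for a ≤ a' (symmetric, so this suffices):
a = -1: -1+-1=-2, -1+2=1, -1+5=4, -1+12=11
a = 2: 2+2=4, 2+5=7, 2+12=14
a = 5: 5+5=10, 5+12=17
a = 12: 12+12=24
Distinct sums: {-2, 1, 4, 7, 10, 11, 14, 17, 24}
|A + A| = 9

|A + A| = 9
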